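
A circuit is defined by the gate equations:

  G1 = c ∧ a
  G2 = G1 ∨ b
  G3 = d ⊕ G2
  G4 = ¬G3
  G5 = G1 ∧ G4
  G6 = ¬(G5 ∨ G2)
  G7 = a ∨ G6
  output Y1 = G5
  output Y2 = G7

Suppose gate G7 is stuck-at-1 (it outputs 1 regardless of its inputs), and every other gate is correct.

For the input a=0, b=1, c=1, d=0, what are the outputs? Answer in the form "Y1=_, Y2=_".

Y1=0, Y2=1

Propagate with G7 forced: G1=0, G2=1, G3=1, G4=0, G5=0, G6=0, G7=1 [stuck-at-1].
So the outputs are Y1=0, Y2=1. (Without the fault they would be Y1=0, Y2=0.)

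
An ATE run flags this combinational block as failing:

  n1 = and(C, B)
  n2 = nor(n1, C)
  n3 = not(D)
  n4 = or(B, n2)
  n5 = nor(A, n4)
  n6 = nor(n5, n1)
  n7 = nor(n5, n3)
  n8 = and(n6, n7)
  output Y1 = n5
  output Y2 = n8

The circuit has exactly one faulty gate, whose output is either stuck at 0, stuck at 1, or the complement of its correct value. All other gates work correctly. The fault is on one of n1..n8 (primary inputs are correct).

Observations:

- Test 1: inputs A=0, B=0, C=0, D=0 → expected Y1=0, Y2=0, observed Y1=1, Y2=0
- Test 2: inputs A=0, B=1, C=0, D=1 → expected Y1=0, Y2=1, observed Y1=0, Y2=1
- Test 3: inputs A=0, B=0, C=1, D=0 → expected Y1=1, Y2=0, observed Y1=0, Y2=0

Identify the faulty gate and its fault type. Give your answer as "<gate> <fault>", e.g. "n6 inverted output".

n2 inverted output

Fault-free values for test 1 (A=0, B=0, C=0, D=0): n1=0, n2=1, n3=1, n4=1, n5=0, n6=1, n7=0, n8=0, giving Y1=0, Y2=0. Observed Y1=1, Y2=0.
Test 1: faults giving observed Y1=1, Y2=0 are {n1 stuck-at-1, n1 inverted output, n2 stuck-at-0, n2 inverted output, n4 stuck-at-0, n4 inverted output, n5 stuck-at-1, n5 inverted output}.
Test 2 (A=0, B=1, C=0, D=1): fault-free n1=0, n2=1, n3=0, n4=1, n5=0, n6=1, n7=1, n8=1 → Y1=0, Y2=1; observed Y1=0, Y2=1. Eliminates n1 stuck-at-1, n1 inverted output, n4 stuck-at-0, n4 inverted output, n5 stuck-at-1, n5 inverted output.
Test 3 (A=0, B=0, C=1, D=0): fault-free n1=0, n2=0, n3=1, n4=0, n5=1, n6=0, n7=0, n8=0 → Y1=1, Y2=0; observed Y1=0, Y2=0. Eliminates n2 stuck-at-0.
Only n2 inverted output is consistent with every test.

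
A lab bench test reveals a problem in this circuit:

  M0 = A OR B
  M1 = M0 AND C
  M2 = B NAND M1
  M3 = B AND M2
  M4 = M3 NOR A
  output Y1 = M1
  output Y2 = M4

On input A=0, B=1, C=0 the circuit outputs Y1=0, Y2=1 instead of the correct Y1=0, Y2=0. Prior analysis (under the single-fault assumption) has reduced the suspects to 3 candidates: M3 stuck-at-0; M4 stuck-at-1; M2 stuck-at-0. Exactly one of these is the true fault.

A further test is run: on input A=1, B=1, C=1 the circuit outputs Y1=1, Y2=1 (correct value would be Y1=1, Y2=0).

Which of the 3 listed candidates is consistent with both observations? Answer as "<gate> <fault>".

Evaluate each candidate on input A=1, B=1, C=1:
  M3 stuck-at-0: M0=1, M1=1, M2=0, M3=0 [stuck-at-0], M4=0 → Y1=1, Y2=0 — eliminated
  M4 stuck-at-1: M0=1, M1=1, M2=0, M3=0, M4=1 [stuck-at-1] → Y1=1, Y2=1 — matches
  M2 stuck-at-0: M0=1, M1=1, M2=0 [stuck-at-0], M3=0, M4=0 → Y1=1, Y2=0 — eliminated
Only M4 stuck-at-1 reproduces the observed Y1=1, Y2=1.

M4 stuck-at-1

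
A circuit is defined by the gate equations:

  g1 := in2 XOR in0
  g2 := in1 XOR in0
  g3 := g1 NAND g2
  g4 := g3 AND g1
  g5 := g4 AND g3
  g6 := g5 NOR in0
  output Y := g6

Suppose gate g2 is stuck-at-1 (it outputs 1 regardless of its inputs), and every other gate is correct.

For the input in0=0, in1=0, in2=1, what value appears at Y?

Propagate with g2 forced: g1=1, g2=1 [stuck-at-1], g3=0, g4=0, g5=0, g6=1.
So Y = 1. (Without the fault it would be 0.)

1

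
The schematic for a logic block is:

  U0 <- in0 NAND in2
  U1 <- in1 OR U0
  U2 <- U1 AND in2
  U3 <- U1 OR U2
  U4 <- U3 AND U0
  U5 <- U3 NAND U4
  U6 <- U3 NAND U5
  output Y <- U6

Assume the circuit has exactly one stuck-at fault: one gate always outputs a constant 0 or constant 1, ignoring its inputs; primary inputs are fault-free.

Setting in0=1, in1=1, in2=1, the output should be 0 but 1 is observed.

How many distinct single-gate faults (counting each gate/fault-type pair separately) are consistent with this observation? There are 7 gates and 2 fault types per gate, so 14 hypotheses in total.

6

Fault-free: U0=0, U1=1, U2=1, U3=1, U4=0, U5=1, U6=0 → 0. Observed 1.
  U0 stuck-at-0: output 0 ✗
  U0 stuck-at-1: output 1 ✓
  U1 stuck-at-0: output 1 ✓
  U1 stuck-at-1: output 0 ✗
  U2 stuck-at-0: output 0 ✗
  U2 stuck-at-1: output 0 ✗
  U3 stuck-at-0: output 1 ✓
  U3 stuck-at-1: output 0 ✗
  U4 stuck-at-0: output 0 ✗
  U4 stuck-at-1: output 1 ✓
  U5 stuck-at-0: output 1 ✓
  U5 stuck-at-1: output 0 ✗
  U6 stuck-at-0: output 0 ✗
  U6 stuck-at-1: output 1 ✓
Consistent faults: {U0 stuck-at-1, U1 stuck-at-0, U3 stuck-at-0, U4 stuck-at-1, U5 stuck-at-0, U6 stuck-at-1} — 6 in all.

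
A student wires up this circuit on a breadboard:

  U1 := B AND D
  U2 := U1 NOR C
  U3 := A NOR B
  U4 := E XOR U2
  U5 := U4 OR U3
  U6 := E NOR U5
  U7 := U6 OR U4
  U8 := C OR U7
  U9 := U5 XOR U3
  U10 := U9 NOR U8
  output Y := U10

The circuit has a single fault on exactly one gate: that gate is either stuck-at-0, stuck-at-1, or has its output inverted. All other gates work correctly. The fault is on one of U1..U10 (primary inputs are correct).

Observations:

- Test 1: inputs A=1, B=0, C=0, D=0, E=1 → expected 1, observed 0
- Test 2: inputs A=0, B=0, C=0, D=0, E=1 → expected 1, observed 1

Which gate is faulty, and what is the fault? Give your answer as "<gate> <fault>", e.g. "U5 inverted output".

U5 stuck-at-1

Fault-free values for test 1 (A=1, B=0, C=0, D=0, E=1): U1=0, U2=1, U3=0, U4=0, U5=0, U6=0, U7=0, U8=0, U9=0, U10=1, giving Y=1. Observed 0.
Test 1: faults giving observed 0 are {U1 stuck-at-1, U1 inverted output, U2 stuck-at-0, U2 inverted output, U4 stuck-at-1, U4 inverted output, U5 stuck-at-1, U5 inverted output, U6 stuck-at-1, U6 inverted output, U7 stuck-at-1, U7 inverted output, U8 stuck-at-1, U8 inverted output, U9 stuck-at-1, U9 inverted output, U10 stuck-at-0, U10 inverted output}.
Test 2 (A=0, B=0, C=0, D=0, E=1): fault-free U1=0, U2=1, U3=1, U4=0, U5=1, U6=0, U7=0, U8=0, U9=0, U10=1 → 1; observed 1. Eliminates U1 stuck-at-1, U1 inverted output, U2 stuck-at-0, U2 inverted output, U4 stuck-at-1, U4 inverted output, U5 inverted output, U6 stuck-at-1, U6 inverted output, U7 stuck-at-1, U7 inverted output, U8 stuck-at-1, U8 inverted output, U9 stuck-at-1, U9 inverted output, U10 stuck-at-0, U10 inverted output.
Only U5 stuck-at-1 is consistent with every test.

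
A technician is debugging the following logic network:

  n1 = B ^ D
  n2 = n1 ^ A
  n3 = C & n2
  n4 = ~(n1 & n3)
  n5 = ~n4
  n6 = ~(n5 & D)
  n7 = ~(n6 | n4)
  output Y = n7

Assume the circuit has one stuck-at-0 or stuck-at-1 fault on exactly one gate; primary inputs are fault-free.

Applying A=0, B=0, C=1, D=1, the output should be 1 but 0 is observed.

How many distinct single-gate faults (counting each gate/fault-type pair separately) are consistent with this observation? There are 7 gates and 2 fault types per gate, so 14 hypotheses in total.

Fault-free: n1=1, n2=1, n3=1, n4=0, n5=1, n6=0, n7=1 → 1. Observed 0.
  n1 stuck-at-0: output 0 ✓
  n1 stuck-at-1: output 1 ✗
  n2 stuck-at-0: output 0 ✓
  n2 stuck-at-1: output 1 ✗
  n3 stuck-at-0: output 0 ✓
  n3 stuck-at-1: output 1 ✗
  n4 stuck-at-0: output 1 ✗
  n4 stuck-at-1: output 0 ✓
  n5 stuck-at-0: output 0 ✓
  n5 stuck-at-1: output 1 ✗
  n6 stuck-at-0: output 1 ✗
  n6 stuck-at-1: output 0 ✓
  n7 stuck-at-0: output 0 ✓
  n7 stuck-at-1: output 1 ✗
Consistent faults: {n1 stuck-at-0, n2 stuck-at-0, n3 stuck-at-0, n4 stuck-at-1, n5 stuck-at-0, n6 stuck-at-1, n7 stuck-at-0} — 7 in all.

7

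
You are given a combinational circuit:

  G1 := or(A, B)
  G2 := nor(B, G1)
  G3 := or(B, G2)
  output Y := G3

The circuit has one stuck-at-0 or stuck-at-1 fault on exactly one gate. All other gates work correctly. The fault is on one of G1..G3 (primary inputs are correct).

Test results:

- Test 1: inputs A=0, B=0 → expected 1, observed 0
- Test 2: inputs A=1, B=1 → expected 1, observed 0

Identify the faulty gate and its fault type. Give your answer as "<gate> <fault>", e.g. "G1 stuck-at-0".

G3 stuck-at-0

Fault-free values for test 1 (A=0, B=0): G1=0, G2=1, G3=1, giving Y=1. Observed 0.
Test 1: faults giving observed 0 are {G1 stuck-at-1, G2 stuck-at-0, G3 stuck-at-0}.
Test 2 (A=1, B=1): fault-free G1=1, G2=0, G3=1 → 1; observed 0. Eliminates G1 stuck-at-1, G2 stuck-at-0.
Only G3 stuck-at-0 is consistent with every test.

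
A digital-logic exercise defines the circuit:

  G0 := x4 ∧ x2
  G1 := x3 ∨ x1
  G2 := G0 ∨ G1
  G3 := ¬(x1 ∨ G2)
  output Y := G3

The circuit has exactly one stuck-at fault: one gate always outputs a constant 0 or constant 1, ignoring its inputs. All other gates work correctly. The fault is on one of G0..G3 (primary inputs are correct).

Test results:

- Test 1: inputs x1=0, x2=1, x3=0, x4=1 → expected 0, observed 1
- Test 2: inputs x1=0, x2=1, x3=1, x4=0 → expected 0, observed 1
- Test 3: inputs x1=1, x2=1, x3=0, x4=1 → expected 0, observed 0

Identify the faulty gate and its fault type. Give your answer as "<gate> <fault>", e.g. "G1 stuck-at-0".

G2 stuck-at-0

Fault-free values for test 1 (x1=0, x2=1, x3=0, x4=1): G0=1, G1=0, G2=1, G3=0, giving Y=0. Observed 1.
Test 1: faults giving observed 1 are {G0 stuck-at-0, G2 stuck-at-0, G3 stuck-at-1}.
Test 2 (x1=0, x2=1, x3=1, x4=0): fault-free G0=0, G1=1, G2=1, G3=0 → 0; observed 1. Eliminates G0 stuck-at-0.
Test 3 (x1=1, x2=1, x3=0, x4=1): fault-free G0=1, G1=1, G2=1, G3=0 → 0; observed 0. Eliminates G3 stuck-at-1.
Only G2 stuck-at-0 is consistent with every test.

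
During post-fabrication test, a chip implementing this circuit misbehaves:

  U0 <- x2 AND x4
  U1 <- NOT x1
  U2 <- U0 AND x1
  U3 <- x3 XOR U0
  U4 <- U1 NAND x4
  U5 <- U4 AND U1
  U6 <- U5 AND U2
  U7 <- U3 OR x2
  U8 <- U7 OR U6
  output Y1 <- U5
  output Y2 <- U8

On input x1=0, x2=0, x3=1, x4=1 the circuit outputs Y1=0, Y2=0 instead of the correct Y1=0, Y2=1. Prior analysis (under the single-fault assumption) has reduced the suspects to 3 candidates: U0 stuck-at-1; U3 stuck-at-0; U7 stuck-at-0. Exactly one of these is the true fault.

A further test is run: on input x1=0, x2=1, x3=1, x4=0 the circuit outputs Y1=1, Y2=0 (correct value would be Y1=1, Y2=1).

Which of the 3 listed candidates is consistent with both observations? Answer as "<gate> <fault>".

Evaluate each candidate on input x1=0, x2=1, x3=1, x4=0:
  U0 stuck-at-1: U0=1 [stuck-at-1], U1=1, U2=0, U3=0, U4=1, U5=1, U6=0, U7=1, U8=1 → Y1=1, Y2=1 — eliminated
  U3 stuck-at-0: U0=0, U1=1, U2=0, U3=0 [stuck-at-0], U4=1, U5=1, U6=0, U7=1, U8=1 → Y1=1, Y2=1 — eliminated
  U7 stuck-at-0: U0=0, U1=1, U2=0, U3=1, U4=1, U5=1, U6=0, U7=0 [stuck-at-0], U8=0 → Y1=1, Y2=0 — matches
Only U7 stuck-at-0 reproduces the observed Y1=1, Y2=0.

U7 stuck-at-0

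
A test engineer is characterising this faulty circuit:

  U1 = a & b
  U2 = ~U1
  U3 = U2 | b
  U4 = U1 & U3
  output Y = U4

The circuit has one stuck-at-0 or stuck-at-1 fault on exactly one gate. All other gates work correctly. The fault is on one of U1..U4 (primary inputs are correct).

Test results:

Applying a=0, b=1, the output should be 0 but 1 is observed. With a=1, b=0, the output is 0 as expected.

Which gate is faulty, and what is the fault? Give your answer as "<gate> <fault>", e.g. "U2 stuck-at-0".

U1 stuck-at-1

Fault-free values for test 1 (a=0, b=1): U1=0, U2=1, U3=1, U4=0, giving Y=0. Observed 1.
Test 1: faults giving observed 1 are {U1 stuck-at-1, U4 stuck-at-1}.
Test 2 (a=1, b=0): fault-free U1=0, U2=1, U3=1, U4=0 → 0; observed 0. Eliminates U4 stuck-at-1.
Only U1 stuck-at-1 is consistent with every test.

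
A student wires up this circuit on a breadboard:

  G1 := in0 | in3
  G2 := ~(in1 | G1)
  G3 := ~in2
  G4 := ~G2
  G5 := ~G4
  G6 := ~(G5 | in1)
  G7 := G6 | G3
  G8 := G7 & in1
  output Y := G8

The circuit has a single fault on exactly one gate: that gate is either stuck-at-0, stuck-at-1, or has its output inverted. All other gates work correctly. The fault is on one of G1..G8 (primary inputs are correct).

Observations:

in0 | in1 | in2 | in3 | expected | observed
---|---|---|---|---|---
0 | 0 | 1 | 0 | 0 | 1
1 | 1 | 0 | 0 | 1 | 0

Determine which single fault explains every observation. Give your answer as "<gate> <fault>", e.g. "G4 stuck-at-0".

G8 inverted output

Fault-free values for test 1 (in0=0, in1=0, in2=1, in3=0): G1=0, G2=1, G3=0, G4=0, G5=1, G6=0, G7=0, G8=0, giving Y=0. Observed 1.
Test 1: faults giving observed 1 are {G8 stuck-at-1, G8 inverted output}.
Test 2 (in0=1, in1=1, in2=0, in3=0): fault-free G1=1, G2=0, G3=1, G4=1, G5=0, G6=0, G7=1, G8=1 → 1; observed 0. Eliminates G8 stuck-at-1.
Only G8 inverted output is consistent with every test.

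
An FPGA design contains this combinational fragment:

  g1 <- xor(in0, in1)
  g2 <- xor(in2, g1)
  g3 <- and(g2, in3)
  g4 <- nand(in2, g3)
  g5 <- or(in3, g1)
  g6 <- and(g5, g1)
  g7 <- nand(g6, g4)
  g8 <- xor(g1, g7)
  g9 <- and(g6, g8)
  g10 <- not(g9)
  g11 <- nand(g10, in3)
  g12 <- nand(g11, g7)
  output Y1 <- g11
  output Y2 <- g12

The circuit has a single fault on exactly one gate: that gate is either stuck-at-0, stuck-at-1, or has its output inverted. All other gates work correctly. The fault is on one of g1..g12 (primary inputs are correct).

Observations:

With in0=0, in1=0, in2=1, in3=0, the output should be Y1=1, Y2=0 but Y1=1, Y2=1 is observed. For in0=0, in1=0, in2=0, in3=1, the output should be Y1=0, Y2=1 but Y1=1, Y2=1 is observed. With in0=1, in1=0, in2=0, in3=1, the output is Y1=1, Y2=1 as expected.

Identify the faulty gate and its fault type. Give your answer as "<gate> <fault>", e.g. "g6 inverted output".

Fault-free values for test 1 (in0=0, in1=0, in2=1, in3=0): g1=0, g2=1, g3=0, g4=1, g5=0, g6=0, g7=1, g8=1, g9=0, g10=1, g11=1, g12=0, giving Y1=1, Y2=0. Observed Y1=1, Y2=1.
Test 1: faults giving observed Y1=1, Y2=1 are {g1 stuck-at-1, g1 inverted output, g6 stuck-at-1, g6 inverted output, g7 stuck-at-0, g7 inverted output, g12 stuck-at-1, g12 inverted output}.
Test 2 (in0=0, in1=0, in2=0, in3=1): fault-free g1=0, g2=0, g3=0, g4=1, g5=1, g6=0, g7=1, g8=1, g9=0, g10=1, g11=0, g12=1 → Y1=0, Y2=1; observed Y1=1, Y2=1. Eliminates g6 stuck-at-1, g6 inverted output, g7 stuck-at-0, g7 inverted output, g12 stuck-at-1, g12 inverted output.
Test 3 (in0=1, in1=0, in2=0, in3=1): fault-free g1=1, g2=1, g3=1, g4=1, g5=1, g6=1, g7=0, g8=1, g9=1, g10=0, g11=1, g12=1 → Y1=1, Y2=1; observed Y1=1, Y2=1. Eliminates g1 inverted output.
Only g1 stuck-at-1 is consistent with every test.

g1 stuck-at-1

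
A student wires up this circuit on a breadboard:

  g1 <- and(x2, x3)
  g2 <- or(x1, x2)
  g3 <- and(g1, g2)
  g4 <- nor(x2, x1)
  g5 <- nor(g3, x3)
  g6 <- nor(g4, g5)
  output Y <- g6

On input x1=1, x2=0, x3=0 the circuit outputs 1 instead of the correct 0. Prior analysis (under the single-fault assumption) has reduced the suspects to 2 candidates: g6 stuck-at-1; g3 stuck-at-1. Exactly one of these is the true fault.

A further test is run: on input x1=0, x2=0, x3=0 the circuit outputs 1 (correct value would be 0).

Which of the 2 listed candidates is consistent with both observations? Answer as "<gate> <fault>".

g6 stuck-at-1

Evaluate each candidate on input x1=0, x2=0, x3=0:
  g6 stuck-at-1: g1=0, g2=0, g3=0, g4=1, g5=1, g6=1 [stuck-at-1] → 1 — matches
  g3 stuck-at-1: g1=0, g2=0, g3=1 [stuck-at-1], g4=1, g5=0, g6=0 → 0 — eliminated
Only g6 stuck-at-1 reproduces the observed 1.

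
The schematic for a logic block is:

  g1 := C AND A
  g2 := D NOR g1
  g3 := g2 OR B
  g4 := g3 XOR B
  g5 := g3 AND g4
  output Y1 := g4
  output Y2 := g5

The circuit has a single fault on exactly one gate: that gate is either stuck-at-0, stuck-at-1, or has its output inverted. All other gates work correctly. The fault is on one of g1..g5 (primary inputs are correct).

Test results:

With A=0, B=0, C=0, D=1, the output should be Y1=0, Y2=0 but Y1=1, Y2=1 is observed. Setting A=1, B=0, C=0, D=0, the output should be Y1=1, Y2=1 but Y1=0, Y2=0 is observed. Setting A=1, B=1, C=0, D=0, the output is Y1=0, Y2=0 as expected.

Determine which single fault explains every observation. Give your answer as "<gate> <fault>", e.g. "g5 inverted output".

Fault-free values for test 1 (A=0, B=0, C=0, D=1): g1=0, g2=0, g3=0, g4=0, g5=0, giving Y1=0, Y2=0. Observed Y1=1, Y2=1.
Test 1: faults giving observed Y1=1, Y2=1 are {g2 stuck-at-1, g2 inverted output, g3 stuck-at-1, g3 inverted output}.
Test 2 (A=1, B=0, C=0, D=0): fault-free g1=0, g2=1, g3=1, g4=1, g5=1 → Y1=1, Y2=1; observed Y1=0, Y2=0. Eliminates g2 stuck-at-1, g3 stuck-at-1.
Test 3 (A=1, B=1, C=0, D=0): fault-free g1=0, g2=1, g3=1, g4=0, g5=0 → Y1=0, Y2=0; observed Y1=0, Y2=0. Eliminates g3 inverted output.
Only g2 inverted output is consistent with every test.

g2 inverted output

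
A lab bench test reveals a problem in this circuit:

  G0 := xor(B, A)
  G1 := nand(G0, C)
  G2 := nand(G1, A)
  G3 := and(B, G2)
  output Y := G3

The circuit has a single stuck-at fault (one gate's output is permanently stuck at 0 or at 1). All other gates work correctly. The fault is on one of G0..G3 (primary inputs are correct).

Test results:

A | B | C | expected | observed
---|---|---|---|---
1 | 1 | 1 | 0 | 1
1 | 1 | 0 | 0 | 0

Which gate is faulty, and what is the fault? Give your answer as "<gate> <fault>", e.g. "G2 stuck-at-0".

G0 stuck-at-1

Fault-free values for test 1 (A=1, B=1, C=1): G0=0, G1=1, G2=0, G3=0, giving Y=0. Observed 1.
Test 1: faults giving observed 1 are {G0 stuck-at-1, G1 stuck-at-0, G2 stuck-at-1, G3 stuck-at-1}.
Test 2 (A=1, B=1, C=0): fault-free G0=0, G1=1, G2=0, G3=0 → 0; observed 0. Eliminates G1 stuck-at-0, G2 stuck-at-1, G3 stuck-at-1.
Only G0 stuck-at-1 is consistent with every test.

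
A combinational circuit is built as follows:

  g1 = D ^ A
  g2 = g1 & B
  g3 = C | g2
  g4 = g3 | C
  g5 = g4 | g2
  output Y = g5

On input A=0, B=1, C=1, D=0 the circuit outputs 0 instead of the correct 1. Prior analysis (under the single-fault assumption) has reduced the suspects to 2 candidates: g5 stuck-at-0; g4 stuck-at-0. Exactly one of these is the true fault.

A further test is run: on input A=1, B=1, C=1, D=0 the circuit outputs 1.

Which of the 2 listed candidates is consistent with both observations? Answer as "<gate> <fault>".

g4 stuck-at-0

Evaluate each candidate on input A=1, B=1, C=1, D=0:
  g5 stuck-at-0: g1=1, g2=1, g3=1, g4=1, g5=0 [stuck-at-0] → 0 — eliminated
  g4 stuck-at-0: g1=1, g2=1, g3=1, g4=0 [stuck-at-0], g5=1 → 1 — matches
Only g4 stuck-at-0 reproduces the observed 1.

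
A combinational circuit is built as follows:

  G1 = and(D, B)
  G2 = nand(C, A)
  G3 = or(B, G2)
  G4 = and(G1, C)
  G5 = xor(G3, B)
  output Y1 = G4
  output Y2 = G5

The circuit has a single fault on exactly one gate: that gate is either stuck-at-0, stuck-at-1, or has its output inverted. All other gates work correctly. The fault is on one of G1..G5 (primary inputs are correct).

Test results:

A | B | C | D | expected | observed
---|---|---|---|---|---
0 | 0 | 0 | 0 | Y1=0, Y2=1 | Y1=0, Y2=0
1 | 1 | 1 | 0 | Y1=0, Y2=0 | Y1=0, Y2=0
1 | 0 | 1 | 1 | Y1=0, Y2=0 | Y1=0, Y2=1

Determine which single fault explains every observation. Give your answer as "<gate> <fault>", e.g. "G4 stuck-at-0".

G2 inverted output

Fault-free values for test 1 (A=0, B=0, C=0, D=0): G1=0, G2=1, G3=1, G4=0, G5=1, giving Y1=0, Y2=1. Observed Y1=0, Y2=0.
Test 1: faults giving observed Y1=0, Y2=0 are {G2 stuck-at-0, G2 inverted output, G3 stuck-at-0, G3 inverted output, G5 stuck-at-0, G5 inverted output}.
Test 2 (A=1, B=1, C=1, D=0): fault-free G1=0, G2=0, G3=1, G4=0, G5=0 → Y1=0, Y2=0; observed Y1=0, Y2=0. Eliminates G3 stuck-at-0, G3 inverted output, G5 inverted output.
Test 3 (A=1, B=0, C=1, D=1): fault-free G1=0, G2=0, G3=0, G4=0, G5=0 → Y1=0, Y2=0; observed Y1=0, Y2=1. Eliminates G2 stuck-at-0, G5 stuck-at-0.
Only G2 inverted output is consistent with every test.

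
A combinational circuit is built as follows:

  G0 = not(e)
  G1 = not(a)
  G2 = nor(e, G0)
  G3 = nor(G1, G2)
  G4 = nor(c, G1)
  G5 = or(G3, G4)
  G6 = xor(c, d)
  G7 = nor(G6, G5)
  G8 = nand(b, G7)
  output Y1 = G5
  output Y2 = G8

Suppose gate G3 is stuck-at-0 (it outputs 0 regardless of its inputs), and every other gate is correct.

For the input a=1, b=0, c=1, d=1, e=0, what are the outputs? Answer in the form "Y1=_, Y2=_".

Y1=0, Y2=1

Propagate with G3 forced: G0=1, G1=0, G2=0, G3=0 [stuck-at-0], G4=0, G5=0, G6=0, G7=1, G8=1.
So the outputs are Y1=0, Y2=1. (Without the fault they would be Y1=1, Y2=1.)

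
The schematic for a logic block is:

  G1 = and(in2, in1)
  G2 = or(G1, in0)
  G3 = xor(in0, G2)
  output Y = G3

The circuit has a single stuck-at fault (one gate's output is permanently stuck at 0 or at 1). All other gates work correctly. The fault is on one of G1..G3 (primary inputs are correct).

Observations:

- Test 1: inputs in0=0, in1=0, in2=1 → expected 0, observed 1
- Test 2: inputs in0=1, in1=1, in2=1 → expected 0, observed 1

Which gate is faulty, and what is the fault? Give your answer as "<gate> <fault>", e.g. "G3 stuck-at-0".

Fault-free values for test 1 (in0=0, in1=0, in2=1): G1=0, G2=0, G3=0, giving Y=0. Observed 1.
Test 1: faults giving observed 1 are {G1 stuck-at-1, G2 stuck-at-1, G3 stuck-at-1}.
Test 2 (in0=1, in1=1, in2=1): fault-free G1=1, G2=1, G3=0 → 0; observed 1. Eliminates G1 stuck-at-1, G2 stuck-at-1.
Only G3 stuck-at-1 is consistent with every test.

G3 stuck-at-1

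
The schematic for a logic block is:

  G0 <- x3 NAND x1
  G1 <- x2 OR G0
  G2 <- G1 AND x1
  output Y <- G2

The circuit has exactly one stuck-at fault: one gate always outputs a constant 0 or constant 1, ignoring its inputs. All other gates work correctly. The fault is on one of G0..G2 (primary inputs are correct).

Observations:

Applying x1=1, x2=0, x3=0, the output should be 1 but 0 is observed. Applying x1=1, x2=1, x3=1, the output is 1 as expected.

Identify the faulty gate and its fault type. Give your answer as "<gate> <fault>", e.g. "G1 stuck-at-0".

G0 stuck-at-0

Fault-free values for test 1 (x1=1, x2=0, x3=0): G0=1, G1=1, G2=1, giving Y=1. Observed 0.
Test 1: faults giving observed 0 are {G0 stuck-at-0, G1 stuck-at-0, G2 stuck-at-0}.
Test 2 (x1=1, x2=1, x3=1): fault-free G0=0, G1=1, G2=1 → 1; observed 1. Eliminates G1 stuck-at-0, G2 stuck-at-0.
Only G0 stuck-at-0 is consistent with every test.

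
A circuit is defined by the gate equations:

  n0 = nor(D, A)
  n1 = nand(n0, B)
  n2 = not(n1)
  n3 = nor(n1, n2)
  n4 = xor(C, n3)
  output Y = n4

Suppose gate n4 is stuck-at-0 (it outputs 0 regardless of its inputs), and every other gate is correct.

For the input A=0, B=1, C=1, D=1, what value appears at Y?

0

Propagate with n4 forced: n0=0, n1=1, n2=0, n3=0, n4=0 [stuck-at-0].
So Y = 0. (Without the fault it would be 1.)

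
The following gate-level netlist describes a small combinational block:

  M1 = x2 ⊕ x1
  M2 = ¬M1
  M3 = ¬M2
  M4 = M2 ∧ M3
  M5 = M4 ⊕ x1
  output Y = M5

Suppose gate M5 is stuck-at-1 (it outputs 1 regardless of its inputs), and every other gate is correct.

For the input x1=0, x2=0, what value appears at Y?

1

Propagate with M5 forced: M1=0, M2=1, M3=0, M4=0, M5=1 [stuck-at-1].
So Y = 1. (Without the fault it would be 0.)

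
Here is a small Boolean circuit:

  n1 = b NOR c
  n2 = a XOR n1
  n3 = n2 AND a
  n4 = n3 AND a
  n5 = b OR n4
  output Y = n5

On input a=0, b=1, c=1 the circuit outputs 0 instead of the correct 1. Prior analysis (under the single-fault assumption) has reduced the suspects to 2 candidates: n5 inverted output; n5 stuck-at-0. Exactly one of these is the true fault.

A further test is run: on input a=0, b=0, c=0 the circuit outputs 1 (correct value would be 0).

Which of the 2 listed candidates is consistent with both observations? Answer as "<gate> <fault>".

Evaluate each candidate on input a=0, b=0, c=0:
  n5 inverted output: n1=1, n2=1, n3=0, n4=0, n5=1 [inverted output] → 1 — matches
  n5 stuck-at-0: n1=1, n2=1, n3=0, n4=0, n5=0 [stuck-at-0] → 0 — eliminated
Only n5 inverted output reproduces the observed 1.

n5 inverted output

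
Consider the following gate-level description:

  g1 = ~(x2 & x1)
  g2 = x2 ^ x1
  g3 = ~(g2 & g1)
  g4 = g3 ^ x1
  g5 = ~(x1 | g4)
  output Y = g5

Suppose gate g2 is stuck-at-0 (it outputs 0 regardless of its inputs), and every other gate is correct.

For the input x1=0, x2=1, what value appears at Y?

0

Propagate with g2 forced: g1=1, g2=0 [stuck-at-0], g3=1, g4=1, g5=0.
So Y = 0. (Without the fault it would be 1.)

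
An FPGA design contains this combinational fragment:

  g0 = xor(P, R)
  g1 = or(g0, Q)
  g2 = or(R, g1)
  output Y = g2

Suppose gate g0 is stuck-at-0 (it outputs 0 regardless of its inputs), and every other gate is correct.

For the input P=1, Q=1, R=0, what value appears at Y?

Propagate with g0 forced: g0=0 [stuck-at-0], g1=1, g2=1.
So Y = 1. (Same as the fault-free value — the fault is masked on this input.)

1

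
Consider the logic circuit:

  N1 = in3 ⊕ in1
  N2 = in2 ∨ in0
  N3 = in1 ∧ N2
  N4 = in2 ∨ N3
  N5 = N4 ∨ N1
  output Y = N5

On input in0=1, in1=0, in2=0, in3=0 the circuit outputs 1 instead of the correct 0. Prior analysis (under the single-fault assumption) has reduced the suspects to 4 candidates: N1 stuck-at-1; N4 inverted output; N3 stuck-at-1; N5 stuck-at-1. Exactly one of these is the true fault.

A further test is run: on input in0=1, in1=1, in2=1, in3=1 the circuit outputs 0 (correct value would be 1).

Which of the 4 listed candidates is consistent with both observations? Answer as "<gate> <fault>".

Evaluate each candidate on input in0=1, in1=1, in2=1, in3=1:
  N1 stuck-at-1: N1=1 [stuck-at-1], N2=1, N3=1, N4=1, N5=1 → 1 — eliminated
  N4 inverted output: N1=0, N2=1, N3=1, N4=0 [inverted output], N5=0 → 0 — matches
  N3 stuck-at-1: N1=0, N2=1, N3=1 [stuck-at-1], N4=1, N5=1 → 1 — eliminated
  N5 stuck-at-1: N1=0, N2=1, N3=1, N4=1, N5=1 [stuck-at-1] → 1 — eliminated
Only N4 inverted output reproduces the observed 0.

N4 inverted output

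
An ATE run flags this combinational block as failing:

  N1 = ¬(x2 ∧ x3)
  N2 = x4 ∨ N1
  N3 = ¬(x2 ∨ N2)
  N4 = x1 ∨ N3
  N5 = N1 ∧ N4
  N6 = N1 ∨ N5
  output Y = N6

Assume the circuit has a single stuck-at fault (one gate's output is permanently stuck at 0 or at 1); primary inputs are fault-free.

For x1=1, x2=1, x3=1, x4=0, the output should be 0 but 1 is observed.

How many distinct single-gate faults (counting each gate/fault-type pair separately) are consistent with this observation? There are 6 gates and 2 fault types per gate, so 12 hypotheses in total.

3

Fault-free: N1=0, N2=0, N3=0, N4=1, N5=0, N6=0 → 0. Observed 1.
  N1 stuck-at-0: output 0 ✗
  N1 stuck-at-1: output 1 ✓
  N2 stuck-at-0: output 0 ✗
  N2 stuck-at-1: output 0 ✗
  N3 stuck-at-0: output 0 ✗
  N3 stuck-at-1: output 0 ✗
  N4 stuck-at-0: output 0 ✗
  N4 stuck-at-1: output 0 ✗
  N5 stuck-at-0: output 0 ✗
  N5 stuck-at-1: output 1 ✓
  N6 stuck-at-0: output 0 ✗
  N6 stuck-at-1: output 1 ✓
Consistent faults: {N1 stuck-at-1, N5 stuck-at-1, N6 stuck-at-1} — 3 in all.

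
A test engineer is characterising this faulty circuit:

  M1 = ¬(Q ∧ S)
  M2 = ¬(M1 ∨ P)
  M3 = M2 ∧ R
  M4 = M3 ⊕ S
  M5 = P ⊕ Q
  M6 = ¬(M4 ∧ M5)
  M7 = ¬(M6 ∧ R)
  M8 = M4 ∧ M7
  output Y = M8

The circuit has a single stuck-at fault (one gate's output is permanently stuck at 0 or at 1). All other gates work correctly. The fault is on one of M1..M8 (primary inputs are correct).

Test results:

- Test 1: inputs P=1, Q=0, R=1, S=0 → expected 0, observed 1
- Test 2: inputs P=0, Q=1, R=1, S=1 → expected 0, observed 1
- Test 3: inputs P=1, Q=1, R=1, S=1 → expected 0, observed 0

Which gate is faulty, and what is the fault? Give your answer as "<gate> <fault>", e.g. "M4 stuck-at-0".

M4 stuck-at-1

Fault-free values for test 1 (P=1, Q=0, R=1, S=0): M1=1, M2=0, M3=0, M4=0, M5=1, M6=1, M7=0, M8=0, giving Y=0. Observed 1.
Test 1: faults giving observed 1 are {M2 stuck-at-1, M3 stuck-at-1, M4 stuck-at-1, M8 stuck-at-1}.
Test 2 (P=0, Q=1, R=1, S=1): fault-free M1=0, M2=1, M3=1, M4=0, M5=1, M6=1, M7=0, M8=0 → 0; observed 1. Eliminates M2 stuck-at-1, M3 stuck-at-1.
Test 3 (P=1, Q=1, R=1, S=1): fault-free M1=0, M2=0, M3=0, M4=1, M5=0, M6=1, M7=0, M8=0 → 0; observed 0. Eliminates M8 stuck-at-1.
Only M4 stuck-at-1 is consistent with every test.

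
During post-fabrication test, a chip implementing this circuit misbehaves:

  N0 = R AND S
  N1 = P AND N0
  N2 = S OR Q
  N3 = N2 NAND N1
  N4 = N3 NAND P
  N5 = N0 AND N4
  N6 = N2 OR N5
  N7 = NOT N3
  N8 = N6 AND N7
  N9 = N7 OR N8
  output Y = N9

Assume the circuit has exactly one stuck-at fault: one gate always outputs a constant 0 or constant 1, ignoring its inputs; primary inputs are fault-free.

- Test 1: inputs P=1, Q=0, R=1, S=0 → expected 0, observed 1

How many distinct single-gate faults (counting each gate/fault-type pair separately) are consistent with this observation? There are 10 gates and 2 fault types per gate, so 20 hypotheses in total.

Fault-free: N0=0, N1=0, N2=0, N3=1, N4=0, N5=0, N6=0, N7=0, N8=0, N9=0 → 0. Observed 1.
  N0: none of the 2 fault types match ✗
  N1: none of the 2 fault types match ✗
  N2: none of the 2 fault types match ✗
  N3: stuck-at-0 ✓; others ✗
  N4: none of the 2 fault types match ✗
  N5: none of the 2 fault types match ✗
  N6: none of the 2 fault types match ✗
  N7: stuck-at-1 ✓; others ✗
  N8: stuck-at-1 ✓; others ✗
  N9: stuck-at-1 ✓; others ✗
Consistent faults: {N3 stuck-at-0, N7 stuck-at-1, N8 stuck-at-1, N9 stuck-at-1} — 4 in all.

4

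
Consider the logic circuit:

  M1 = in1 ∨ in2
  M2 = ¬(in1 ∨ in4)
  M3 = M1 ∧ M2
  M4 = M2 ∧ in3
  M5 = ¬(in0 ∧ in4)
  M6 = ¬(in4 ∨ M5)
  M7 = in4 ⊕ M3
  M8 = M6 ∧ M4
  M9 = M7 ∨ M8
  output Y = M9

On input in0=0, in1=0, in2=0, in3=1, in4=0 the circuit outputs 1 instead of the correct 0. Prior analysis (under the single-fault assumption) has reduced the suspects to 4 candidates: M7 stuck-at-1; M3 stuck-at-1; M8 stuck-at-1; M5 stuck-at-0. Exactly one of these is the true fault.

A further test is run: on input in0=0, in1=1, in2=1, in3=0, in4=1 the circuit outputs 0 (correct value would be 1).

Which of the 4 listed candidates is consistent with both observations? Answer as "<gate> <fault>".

M3 stuck-at-1

Evaluate each candidate on input in0=0, in1=1, in2=1, in3=0, in4=1:
  M7 stuck-at-1: M1=1, M2=0, M3=0, M4=0, M5=1, M6=0, M7=1 [stuck-at-1], M8=0, M9=1 → 1 — eliminated
  M3 stuck-at-1: M1=1, M2=0, M3=1 [stuck-at-1], M4=0, M5=1, M6=0, M7=0, M8=0, M9=0 → 0 — matches
  M8 stuck-at-1: M1=1, M2=0, M3=0, M4=0, M5=1, M6=0, M7=1, M8=1 [stuck-at-1], M9=1 → 1 — eliminated
  M5 stuck-at-0: M1=1, M2=0, M3=0, M4=0, M5=0 [stuck-at-0], M6=0, M7=1, M8=0, M9=1 → 1 — eliminated
Only M3 stuck-at-1 reproduces the observed 0.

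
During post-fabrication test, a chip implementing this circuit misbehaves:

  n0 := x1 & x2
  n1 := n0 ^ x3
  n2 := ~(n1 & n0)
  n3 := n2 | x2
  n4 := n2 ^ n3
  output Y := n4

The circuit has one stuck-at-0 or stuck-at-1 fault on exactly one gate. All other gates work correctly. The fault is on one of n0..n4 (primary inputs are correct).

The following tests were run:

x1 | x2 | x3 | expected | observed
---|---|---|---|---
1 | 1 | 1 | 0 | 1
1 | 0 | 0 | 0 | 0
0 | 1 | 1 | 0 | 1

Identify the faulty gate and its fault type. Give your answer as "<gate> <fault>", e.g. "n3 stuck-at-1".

Fault-free values for test 1 (x1=1, x2=1, x3=1): n0=1, n1=0, n2=1, n3=1, n4=0, giving Y=0. Observed 1.
Test 1: faults giving observed 1 are {n1 stuck-at-1, n2 stuck-at-0, n3 stuck-at-0, n4 stuck-at-1}.
Test 2 (x1=1, x2=0, x3=0): fault-free n0=0, n1=0, n2=1, n3=1, n4=0 → 0; observed 0. Eliminates n3 stuck-at-0, n4 stuck-at-1.
Test 3 (x1=0, x2=1, x3=1): fault-free n0=0, n1=1, n2=1, n3=1, n4=0 → 0; observed 1. Eliminates n1 stuck-at-1.
Only n2 stuck-at-0 is consistent with every test.

n2 stuck-at-0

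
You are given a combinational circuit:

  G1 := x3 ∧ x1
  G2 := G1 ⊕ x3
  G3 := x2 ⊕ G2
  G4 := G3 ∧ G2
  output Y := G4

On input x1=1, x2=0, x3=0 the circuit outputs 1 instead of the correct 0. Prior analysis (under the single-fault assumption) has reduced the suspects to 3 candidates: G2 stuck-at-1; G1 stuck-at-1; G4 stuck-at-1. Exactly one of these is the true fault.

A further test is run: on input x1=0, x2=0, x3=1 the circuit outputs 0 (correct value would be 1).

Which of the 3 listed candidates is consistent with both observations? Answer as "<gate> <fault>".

G1 stuck-at-1

Evaluate each candidate on input x1=0, x2=0, x3=1:
  G2 stuck-at-1: G1=0, G2=1 [stuck-at-1], G3=1, G4=1 → 1 — eliminated
  G1 stuck-at-1: G1=1 [stuck-at-1], G2=0, G3=0, G4=0 → 0 — matches
  G4 stuck-at-1: G1=0, G2=1, G3=1, G4=1 [stuck-at-1] → 1 — eliminated
Only G1 stuck-at-1 reproduces the observed 0.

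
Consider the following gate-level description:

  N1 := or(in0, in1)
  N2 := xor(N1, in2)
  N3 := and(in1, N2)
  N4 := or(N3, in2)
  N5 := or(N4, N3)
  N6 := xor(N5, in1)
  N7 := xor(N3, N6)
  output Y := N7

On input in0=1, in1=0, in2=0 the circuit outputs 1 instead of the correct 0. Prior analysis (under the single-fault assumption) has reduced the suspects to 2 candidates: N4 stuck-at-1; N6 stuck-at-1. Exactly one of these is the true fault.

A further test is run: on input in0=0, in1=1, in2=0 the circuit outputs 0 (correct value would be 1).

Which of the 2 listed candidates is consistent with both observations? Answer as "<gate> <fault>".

Evaluate each candidate on input in0=0, in1=1, in2=0:
  N4 stuck-at-1: N1=1, N2=1, N3=1, N4=1 [stuck-at-1], N5=1, N6=0, N7=1 → 1 — eliminated
  N6 stuck-at-1: N1=1, N2=1, N3=1, N4=1, N5=1, N6=1 [stuck-at-1], N7=0 → 0 — matches
Only N6 stuck-at-1 reproduces the observed 0.

N6 stuck-at-1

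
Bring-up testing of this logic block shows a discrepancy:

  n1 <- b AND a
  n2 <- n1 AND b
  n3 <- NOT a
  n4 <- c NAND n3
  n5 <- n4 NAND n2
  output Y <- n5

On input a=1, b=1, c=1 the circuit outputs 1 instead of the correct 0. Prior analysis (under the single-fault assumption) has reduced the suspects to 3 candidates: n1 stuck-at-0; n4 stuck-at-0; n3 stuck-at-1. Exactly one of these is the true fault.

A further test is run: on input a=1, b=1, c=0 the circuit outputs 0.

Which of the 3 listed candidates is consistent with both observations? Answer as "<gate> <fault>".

n3 stuck-at-1

Evaluate each candidate on input a=1, b=1, c=0:
  n1 stuck-at-0: n1=0 [stuck-at-0], n2=0, n3=0, n4=1, n5=1 → 1 — eliminated
  n4 stuck-at-0: n1=1, n2=1, n3=0, n4=0 [stuck-at-0], n5=1 → 1 — eliminated
  n3 stuck-at-1: n1=1, n2=1, n3=1 [stuck-at-1], n4=1, n5=0 → 0 — matches
Only n3 stuck-at-1 reproduces the observed 0.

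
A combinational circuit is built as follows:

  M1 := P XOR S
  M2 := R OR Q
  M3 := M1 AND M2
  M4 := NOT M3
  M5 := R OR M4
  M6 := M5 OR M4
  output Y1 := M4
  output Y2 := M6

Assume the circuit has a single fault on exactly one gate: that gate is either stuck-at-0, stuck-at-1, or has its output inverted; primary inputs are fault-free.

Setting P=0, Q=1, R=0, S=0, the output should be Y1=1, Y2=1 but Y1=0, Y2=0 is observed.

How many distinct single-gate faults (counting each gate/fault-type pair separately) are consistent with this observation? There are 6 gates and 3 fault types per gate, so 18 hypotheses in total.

6

Fault-free: M1=0, M2=1, M3=0, M4=1, M5=1, M6=1 → Y1=1, Y2=1. Observed Y1=0, Y2=0.
  M1: stuck-at-1, inverted output ✓; others ✗
  M2: none of the 3 fault types match ✗
  M3: stuck-at-1, inverted output ✓; others ✗
  M4: stuck-at-0, inverted output ✓; others ✗
  M5: none of the 3 fault types match ✗
  M6: none of the 3 fault types match ✗
Consistent faults: {M1 stuck-at-1, M1 inverted output, M3 stuck-at-1, M3 inverted output, M4 stuck-at-0, M4 inverted output} — 6 in all.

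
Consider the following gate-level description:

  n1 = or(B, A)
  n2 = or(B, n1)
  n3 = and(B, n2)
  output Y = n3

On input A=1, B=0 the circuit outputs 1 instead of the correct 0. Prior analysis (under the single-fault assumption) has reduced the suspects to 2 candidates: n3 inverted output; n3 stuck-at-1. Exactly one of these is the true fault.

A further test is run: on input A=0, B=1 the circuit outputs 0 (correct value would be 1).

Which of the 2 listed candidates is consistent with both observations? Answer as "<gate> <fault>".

Evaluate each candidate on input A=0, B=1:
  n3 inverted output: n1=1, n2=1, n3=0 [inverted output] → 0 — matches
  n3 stuck-at-1: n1=1, n2=1, n3=1 [stuck-at-1] → 1 — eliminated
Only n3 inverted output reproduces the observed 0.

n3 inverted output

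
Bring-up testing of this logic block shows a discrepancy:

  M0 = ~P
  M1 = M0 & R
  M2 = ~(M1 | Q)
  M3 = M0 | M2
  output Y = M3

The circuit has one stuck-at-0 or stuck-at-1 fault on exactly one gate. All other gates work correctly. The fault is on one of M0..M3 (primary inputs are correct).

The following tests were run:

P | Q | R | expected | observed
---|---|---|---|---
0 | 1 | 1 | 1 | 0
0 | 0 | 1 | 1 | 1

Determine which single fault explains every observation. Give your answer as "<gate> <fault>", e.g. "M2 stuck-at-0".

Fault-free values for test 1 (P=0, Q=1, R=1): M0=1, M1=1, M2=0, M3=1, giving Y=1. Observed 0.
Test 1: faults giving observed 0 are {M0 stuck-at-0, M3 stuck-at-0}.
Test 2 (P=0, Q=0, R=1): fault-free M0=1, M1=1, M2=0, M3=1 → 1; observed 1. Eliminates M3 stuck-at-0.
Only M0 stuck-at-0 is consistent with every test.

M0 stuck-at-0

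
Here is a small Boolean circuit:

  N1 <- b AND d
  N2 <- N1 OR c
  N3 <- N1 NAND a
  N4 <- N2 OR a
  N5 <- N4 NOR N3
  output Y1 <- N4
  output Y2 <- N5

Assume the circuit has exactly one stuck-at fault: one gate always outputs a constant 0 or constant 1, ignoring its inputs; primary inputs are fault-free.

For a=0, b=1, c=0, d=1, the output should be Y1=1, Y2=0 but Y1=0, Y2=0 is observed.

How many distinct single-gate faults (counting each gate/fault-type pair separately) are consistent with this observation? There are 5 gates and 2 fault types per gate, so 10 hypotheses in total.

Fault-free: N1=1, N2=1, N3=1, N4=1, N5=0 → Y1=1, Y2=0. Observed Y1=0, Y2=0.
  N1 stuck-at-0: output Y1=0, Y2=0 ✓
  N1 stuck-at-1: output Y1=1, Y2=0 ✗
  N2 stuck-at-0: output Y1=0, Y2=0 ✓
  N2 stuck-at-1: output Y1=1, Y2=0 ✗
  N3 stuck-at-0: output Y1=1, Y2=0 ✗
  N3 stuck-at-1: output Y1=1, Y2=0 ✗
  N4 stuck-at-0: output Y1=0, Y2=0 ✓
  N4 stuck-at-1: output Y1=1, Y2=0 ✗
  N5 stuck-at-0: output Y1=1, Y2=0 ✗
  N5 stuck-at-1: output Y1=1, Y2=1 ✗
Consistent faults: {N1 stuck-at-0, N2 stuck-at-0, N4 stuck-at-0} — 3 in all.

3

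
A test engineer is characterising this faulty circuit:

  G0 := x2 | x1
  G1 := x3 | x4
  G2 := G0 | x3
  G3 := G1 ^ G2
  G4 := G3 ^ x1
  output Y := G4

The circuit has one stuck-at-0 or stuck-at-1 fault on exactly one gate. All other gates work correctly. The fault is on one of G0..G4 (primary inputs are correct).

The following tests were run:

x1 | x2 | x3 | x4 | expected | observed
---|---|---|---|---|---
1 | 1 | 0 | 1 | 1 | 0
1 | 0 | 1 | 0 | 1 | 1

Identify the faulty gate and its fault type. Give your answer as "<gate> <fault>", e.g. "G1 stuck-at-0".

G0 stuck-at-0

Fault-free values for test 1 (x1=1, x2=1, x3=0, x4=1): G0=1, G1=1, G2=1, G3=0, G4=1, giving Y=1. Observed 0.
Test 1: faults giving observed 0 are {G0 stuck-at-0, G1 stuck-at-0, G2 stuck-at-0, G3 stuck-at-1, G4 stuck-at-0}.
Test 2 (x1=1, x2=0, x3=1, x4=0): fault-free G0=1, G1=1, G2=1, G3=0, G4=1 → 1; observed 1. Eliminates G1 stuck-at-0, G2 stuck-at-0, G3 stuck-at-1, G4 stuck-at-0.
Only G0 stuck-at-0 is consistent with every test.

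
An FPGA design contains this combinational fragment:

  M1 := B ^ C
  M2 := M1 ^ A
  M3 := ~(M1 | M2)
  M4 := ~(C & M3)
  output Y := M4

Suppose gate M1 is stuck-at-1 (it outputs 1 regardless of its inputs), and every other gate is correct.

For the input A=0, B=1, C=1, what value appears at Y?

1

Propagate with M1 forced: M1=1 [stuck-at-1], M2=1, M3=0, M4=1.
So Y = 1. (Without the fault it would be 0.)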